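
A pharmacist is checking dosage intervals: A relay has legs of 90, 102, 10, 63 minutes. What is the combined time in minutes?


Durations: 90, 102, 10, 63
Running sum: 90
+ 102 = 192
+ 10 = 202
+ 63 = 265
Total duration: 265 minutes
That is 4 hours and 25 minutes

265


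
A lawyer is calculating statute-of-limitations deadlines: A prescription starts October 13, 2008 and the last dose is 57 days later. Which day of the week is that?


Start: 2008-10-13 (Monday)
Step 1 - find target date: add 57 days
  2008-10-13 + 57 days = 2008-12-09
Step 2 - day of week:
  57 mod 7 = 1
  Monday + 1 days -> Tuesday
Result: Tuesday (2008-12-09)

Tuesday


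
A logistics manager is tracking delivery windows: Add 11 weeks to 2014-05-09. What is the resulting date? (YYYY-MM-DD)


Start: 2014-05-09
Weeks to add: 11
Convert to days: 11 x 7 = 77 days
Add 77 days to 2014-05-09
Result: 2014-07-25

2014-07-25


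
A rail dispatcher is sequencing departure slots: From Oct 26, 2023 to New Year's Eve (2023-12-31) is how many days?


Start: October 26, 2023
End: December 31, 2023
Days left in October: 5
November: 30
December: 31
Sum of remaining months: 61
Total: 5 + 61 = 66

66


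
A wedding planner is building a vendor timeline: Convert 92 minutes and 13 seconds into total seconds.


Minutes: 92
Seconds: 13
Convert minutes to seconds: 92 x 60 = 5520
Add remaining seconds: 5520 + 13 = 5533

5533


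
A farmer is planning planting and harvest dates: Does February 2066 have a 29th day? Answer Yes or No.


Year: 2066
Divisible by 4? 2066 / 4 = 516.5 -> No
Not divisible by 4, so NOT a leap year

No


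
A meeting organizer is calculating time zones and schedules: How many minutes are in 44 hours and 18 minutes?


Hours: 44
Minutes: 18
Convert hours to minutes: 44 x 60 = 2640
Add remaining minutes: 2640 + 18 = 2658

2658


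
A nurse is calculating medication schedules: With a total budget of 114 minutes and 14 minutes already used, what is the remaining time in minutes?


Total budget: 114 minutes
Time used: 14 minutes
Remaining: 114 - 14 = 100 minutes
Percent used: 12.3%
Percent remaining: 87.7%

100


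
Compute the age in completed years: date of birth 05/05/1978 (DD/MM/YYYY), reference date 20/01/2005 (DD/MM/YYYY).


Birth: 1978-05-05
Reference: 2005-01-20
Year difference: 2005 - 1978 = 27
Has birthday (05-05) occurred by 01-20? No
Birthday not yet reached this year -> subtract 1
Age in full years: 26

26


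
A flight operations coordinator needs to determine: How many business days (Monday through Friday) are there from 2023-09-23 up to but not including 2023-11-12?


Start: 2023-09-23 (Saturday)
End (exclusive): 2023-11-12 (Sunday)
Total calendar days: 50
Full weeks: 50 // 7 = 7 -> 35 weekdays
Remaining 1 days starting on Saturday:
  Sat(-) -> 0 weekdays
Total business days: 35 + 0 = 35

35


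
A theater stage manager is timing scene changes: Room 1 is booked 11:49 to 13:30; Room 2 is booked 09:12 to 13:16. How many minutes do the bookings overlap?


Interval A: [709, 810] minutes from midnight
Interval B: [552, 796] minutes from midnight
Overlap start = max(709, 552) = 709
Overlap end = min(810, 796) = 796
Overlap = 796 - 709 = 87 minutes

87


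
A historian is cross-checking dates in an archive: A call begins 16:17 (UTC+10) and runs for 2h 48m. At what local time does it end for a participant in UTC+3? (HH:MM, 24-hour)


Start: 16:17 in UTC+10
Step 1 - add duration:
  minutes: 17 + 48 = 65 (carry 1h)
  hours: 16 + 2 + 1 = 19
  end in UTC+10: 19:05
Step 2 - convert UTC+10 -> UTC+3:
  offset difference: 3 - (10) = -7 hours
  19 + (-7) = 12 -> mod 24 = 12
Result: 12:05 in UTC+3

12:05


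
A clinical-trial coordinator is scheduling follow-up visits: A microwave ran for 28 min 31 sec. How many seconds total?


Minutes: 28
Extra seconds: 31
Seconds per minute: 60
Minutes to seconds: 28 x 60 = 1680
Total: 1680 + 31 = 1711

1711


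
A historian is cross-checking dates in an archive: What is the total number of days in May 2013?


Month: May
Year: 2013
May is a 31-day month
Total: 31 days

31


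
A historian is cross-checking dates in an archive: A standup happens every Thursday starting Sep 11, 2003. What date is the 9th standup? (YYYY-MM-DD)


First occurrence: 2003-09-11 (occurrence 1)
Each occurrence is 7 days after the previous.
Occurrence 9 is 8 weeks after the first.
8 weeks = 56 days
2003-09-11 + 56 days = 2003-11-06

2003-11-06


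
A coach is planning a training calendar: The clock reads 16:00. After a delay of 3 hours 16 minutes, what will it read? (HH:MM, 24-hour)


Start time: 16:00
Adding: 3 hours 16 minutes
Minutes: 0 + 16 = 16
Hours: 16 + 3 + 0 = 19
Result: 19:16

19:16


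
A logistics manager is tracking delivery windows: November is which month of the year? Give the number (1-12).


Calendar month order:
10. October
11. November <--
12. December
November is month number 11

11


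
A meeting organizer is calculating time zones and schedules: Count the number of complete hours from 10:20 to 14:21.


Start: 10:20
End: 14:21
Hour difference: 14 - 10 = 4 hours
Minute difference: 21 - 20 = 1 minutes
Total minutes: 241
Complete hours: 241 / 60 = 4 (remainder 1)

4


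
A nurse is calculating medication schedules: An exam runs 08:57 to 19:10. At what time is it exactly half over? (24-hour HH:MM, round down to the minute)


Start time: 08:57 = 537 minutes from midnight
End time: 19:10 = 1150 minutes from midnight
Sum: 537 + 1150 = 1687
Midpoint: 1687 / 2 = 843 minutes
Convert: 843 / 60 = 14 hours, 3 minutes
Result: 14:03

14:03


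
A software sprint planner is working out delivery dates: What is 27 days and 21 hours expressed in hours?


Days: 27
Extra hours: 21
Hours per day: 24
Days to hours: 27 x 24 = 648
Total: 648 + 21 = 669

669


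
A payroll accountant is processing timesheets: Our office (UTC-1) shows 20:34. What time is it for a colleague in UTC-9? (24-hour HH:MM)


Local time: 20:34 at UTC-1 (offset -1h)
Target zone: UTC-9 (offset -9h)
Difference: -9 - (-1) = -8 hours
Calculation: 20 + (-8) = 12
Result: 12:34

12:34


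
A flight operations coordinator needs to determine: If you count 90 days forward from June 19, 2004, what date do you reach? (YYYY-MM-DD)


Start: 2004-06-19
Adding 90 days
Days remaining in June: 11
After June: 79 days still to add
July 2004: 31 days, 48 remaining
August 2004: 31 days, 17 remaining
September 2004 has 30 days, need 17
Result: 2004-09-17

2004-09-17


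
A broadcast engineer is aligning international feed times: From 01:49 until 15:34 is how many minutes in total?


Start time: 01:49 = 109 minutes from midnight
End time: 15:34 = 934 minutes from midnight
Difference: 934 - 109 = 825 minutes
That is 13 hours and 45 minutes

825


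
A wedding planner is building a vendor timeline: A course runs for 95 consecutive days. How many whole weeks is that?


Total days: 95
Days per week: 7
Division: 95 / 7 = 13 remainder 4
Complete weeks: 13
Remaining days: 4

13


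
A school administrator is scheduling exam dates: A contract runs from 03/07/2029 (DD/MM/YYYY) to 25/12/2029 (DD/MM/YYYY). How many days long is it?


Start date: 2029-07-03
End date: 2029-12-25
Jul 2029: +29 days
Aug 2029: +31 days
Sep 2029: +30 days
... (3 more months)
Total: 175 days

175


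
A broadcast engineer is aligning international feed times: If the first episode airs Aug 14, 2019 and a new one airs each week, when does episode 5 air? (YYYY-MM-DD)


First occurrence: 2019-08-14 (occurrence 1)
Each occurrence is 7 days after the previous.
Occurrence 5 is 4 weeks after the first.
4 weeks = 28 days
2019-08-14 + 28 days = 2019-09-11

2019-09-11


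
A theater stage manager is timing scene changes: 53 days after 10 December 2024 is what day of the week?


Start: 2024-12-10 (Tuesday)
Step 1 - find target date: add 53 days
  2024-12-10 + 53 days = 2025-02-01
Step 2 - day of week:
  53 mod 7 = 4
  Tuesday + 4 days -> Saturday
Result: Saturday (2025-02-01)

Saturday


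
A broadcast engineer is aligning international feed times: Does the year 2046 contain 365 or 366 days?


Year: 2046
Check leap year rules:
Divisible by 4? No
2046 is not a leap year
Days: 365

365


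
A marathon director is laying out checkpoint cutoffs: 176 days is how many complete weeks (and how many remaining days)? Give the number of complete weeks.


Total days: 176
Days per week: 7
Division: 176 / 7 = 25 remainder 1
Complete weeks: 25
Remaining days: 1

25


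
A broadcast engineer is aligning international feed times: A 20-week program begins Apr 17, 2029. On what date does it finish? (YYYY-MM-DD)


Start: 2029-04-17
Weeks to add: 20
Convert to days: 20 x 7 = 140 days
Add 140 days to 2029-04-17
Result: 2029-09-04

2029-09-04


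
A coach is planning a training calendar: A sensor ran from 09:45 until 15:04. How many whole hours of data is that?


Start: 09:45
End: 15:04
Hour difference: 15 - 9 = 6 hours
Minute difference: 4 - 45 = -41 minutes
Total minutes: 319
Complete hours: 319 / 60 = 5 (remainder 19)

5


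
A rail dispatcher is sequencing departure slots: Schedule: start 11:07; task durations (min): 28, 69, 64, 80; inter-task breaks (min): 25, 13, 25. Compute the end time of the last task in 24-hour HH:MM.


Start: 11:07 = 667 min from midnight
  after task 1 (28 min): 11:35
  after break (25 min): 12:00
  after task 2 (69 min): 13:09
  after break (13 min): 13:22
  after task 3 (64 min): 14:26
  after break (25 min): 14:51
  after task 4 (80 min): 16:11
Total elapsed: 304 minutes
End time: 16:11

16:11


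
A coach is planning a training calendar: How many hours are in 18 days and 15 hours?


Days: 18
Extra hours: 15
Hours per day: 24
Days to hours: 18 x 24 = 432
Total: 432 + 15 = 447

447


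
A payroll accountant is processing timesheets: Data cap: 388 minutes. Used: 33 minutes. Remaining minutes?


Total budget: 388 minutes
Time used: 33 minutes
Remaining: 388 - 33 = 355 minutes
Percent used: 8.5%
Percent remaining: 91.5%

355


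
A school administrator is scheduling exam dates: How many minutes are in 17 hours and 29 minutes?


Hours: 17
Minutes: 29
Convert hours to minutes: 17 x 60 = 1020
Add remaining minutes: 1020 + 29 = 1049

1049


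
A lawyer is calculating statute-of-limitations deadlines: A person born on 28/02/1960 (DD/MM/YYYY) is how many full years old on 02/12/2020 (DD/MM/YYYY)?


Birth: 1960-02-28
Reference: 2020-12-02
Year difference: 2020 - 1960 = 60
Has birthday (02-28) occurred by 12-02? Yes
Age in full years: 60

60


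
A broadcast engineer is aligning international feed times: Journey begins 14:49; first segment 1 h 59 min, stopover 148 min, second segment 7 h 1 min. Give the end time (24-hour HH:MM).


Depart: 14:49
Leg 1: +119 min -> 16:48
Layover: +148 min -> 19:16
Leg 2: +421 min -> 02:17
Total travel: 688 minutes = 11h 28m
Arrival: 02:17

02:17


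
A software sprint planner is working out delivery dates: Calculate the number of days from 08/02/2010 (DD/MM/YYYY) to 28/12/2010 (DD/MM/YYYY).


Start date: 2010-02-08
End date: 2010-12-28
Feb 2010: +21 days
Mar 2010: +31 days
Apr 2010: +30 days
... (8 more months)
Total: 323 days

323


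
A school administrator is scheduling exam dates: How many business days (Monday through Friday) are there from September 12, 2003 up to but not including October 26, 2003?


Start: 2003-09-12 (Friday)
End (exclusive): 2003-10-26 (Sunday)
Total calendar days: 44
Full weeks: 44 // 7 = 6 -> 30 weekdays
Remaining 2 days starting on Friday:
  Fri(w), Sat(-) -> 1 weekdays
Total business days: 30 + 1 = 31

31


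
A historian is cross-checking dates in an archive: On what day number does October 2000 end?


Month: October
Year: 2000
October is a 31-day month
Total: 31 days

31


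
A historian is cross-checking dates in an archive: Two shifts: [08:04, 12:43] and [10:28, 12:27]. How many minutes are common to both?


Interval A: [484, 763] minutes from midnight
Interval B: [628, 747] minutes from midnight
Overlap start = max(484, 628) = 628
Overlap end = min(763, 747) = 747
Overlap = 747 - 628 = 119 minutes

119


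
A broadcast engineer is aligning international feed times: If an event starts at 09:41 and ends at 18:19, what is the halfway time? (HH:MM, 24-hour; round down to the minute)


Start time: 09:41 = 581 minutes from midnight
End time: 18:19 = 1099 minutes from midnight
Sum: 581 + 1099 = 1680
Midpoint: 1680 / 2 = 840 minutes
Convert: 840 / 60 = 14 hours, 0 minutes
Result: 14:00

14:00


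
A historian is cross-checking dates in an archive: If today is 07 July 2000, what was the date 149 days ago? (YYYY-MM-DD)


Start: 2000-07-07
Subtracting 149 days
Days already passed in July: 7
After going back through July: 142 more days to subtract
June 2000: 30 days, 112 remaining
May 2000: 31 days, 81 remaining
April 2000: 30 days, 51 remaining
March 2000: 31 days, 20 remaining
Result: 2000-02-09

2000-02-09


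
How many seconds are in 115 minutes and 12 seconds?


Minutes: 115
Extra seconds: 12
Seconds per minute: 60
Minutes to seconds: 115 x 60 = 6900
Total: 6900 + 12 = 6912

6912


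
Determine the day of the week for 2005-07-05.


Date: 2005-07-05
January 1, 2005 is a Saturday
Day of year: 186
Offset from Jan 1: 185 days
185 mod 7 = 3
Result: Tuesday

Tuesday


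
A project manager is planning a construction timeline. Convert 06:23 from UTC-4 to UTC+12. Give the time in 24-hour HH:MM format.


Local time: 06:23 at UTC-4 (offset -4h)
Target zone: UTC+12 (offset 12h)
Difference: 12 - (-4) = 16 hours
Calculation: 6 + (16) = 22
Result: 22:23

22:23


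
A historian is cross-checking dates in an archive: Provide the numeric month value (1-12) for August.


Calendar month order:
7. July
8. August <--
9. September
August is month number 8

8


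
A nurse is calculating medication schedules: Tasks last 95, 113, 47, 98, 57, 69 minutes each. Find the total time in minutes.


Durations: 95, 113, 47, 98, 57, 69
Running sum: 95
+ 113 = 208
+ 47 = 255
+ 98 = 353
+ 57 = 410
+ 69 = 479
Total duration: 479 minutes
That is 7 hours and 59 minutes

479


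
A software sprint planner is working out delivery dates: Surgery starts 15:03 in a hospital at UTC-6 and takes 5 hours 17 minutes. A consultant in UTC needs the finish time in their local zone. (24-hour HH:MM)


Start: 15:03 in UTC-6
Step 1 - add duration:
  minutes: 3 + 17 = 20
  hours: 15 + 5 + 0 = 20
  end in UTC-6: 20:20
Step 2 - convert UTC-6 -> UTC:
  offset difference: 0 - (-6) = 6 hours
  20 + (6) = 26 -> mod 24 = 2
Result: 02:20 in UTC

02:20


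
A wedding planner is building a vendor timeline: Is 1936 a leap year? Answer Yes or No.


Year: 1936
Divisible by 4? 1936 / 4 = 484.0 -> Yes
Divisible by 100? 1936 / 100 = 19.36 -> No
Divisible by 4 but not 100, so it IS a leap year

Yes


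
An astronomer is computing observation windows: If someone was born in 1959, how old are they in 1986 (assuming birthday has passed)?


Birth year: 1959
Current year: 1986
Age = current year - birth year
Age = 1986 - 1959 = 27

27


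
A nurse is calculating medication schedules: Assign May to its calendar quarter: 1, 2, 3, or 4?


Month: May (month 5)
Q1: January-March (months 1-3)
Q2: April-June (months 4-6)
Q3: July-September (months 7-9)
Q4: October-December (months 10-12)
Month 5 falls in Q2

2


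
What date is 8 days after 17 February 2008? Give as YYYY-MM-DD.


Start: 2008-02-17
Adding 8 days
Days remaining in February: 12
Result: 2008-02-25

2008-02-25


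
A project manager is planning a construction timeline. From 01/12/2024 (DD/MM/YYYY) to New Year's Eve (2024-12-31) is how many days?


Start: December 01, 2024
End: December 31, 2024
Days left in December: 30
Total: 30 days

30


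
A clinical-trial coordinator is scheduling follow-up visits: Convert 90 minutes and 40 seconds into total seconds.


Minutes: 90
Seconds: 40
Convert minutes to seconds: 90 x 60 = 5400
Add remaining seconds: 5400 + 40 = 5440

5440


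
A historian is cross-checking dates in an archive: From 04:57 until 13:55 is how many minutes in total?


Start time: 04:57 = 297 minutes from midnight
End time: 13:55 = 835 minutes from midnight
Difference: 835 - 297 = 538 minutes
That is 8 hours and 58 minutes

538


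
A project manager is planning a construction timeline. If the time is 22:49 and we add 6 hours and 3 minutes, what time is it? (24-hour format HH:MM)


Start time: 22:49
Adding: 6 hours 3 minutes
Minutes: 49 + 3 = 52
Hours: 22 + 6 + 0 = 28
Hour wraparound: 28 mod 24 = 4
Result: 04:52

04:52


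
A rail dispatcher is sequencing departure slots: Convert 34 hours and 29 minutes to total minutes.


Hours: 34
Extra minutes: 29
Minutes per hour: 60
Hours to minutes: 34 x 60 = 2040
Total: 2040 + 29 = 2069

2069


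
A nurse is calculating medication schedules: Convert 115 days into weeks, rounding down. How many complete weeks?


Total days: 115
Days per week: 7
Division: 115 / 7 = 16 remainder 3
Complete weeks: 16
Remaining days: 3

16


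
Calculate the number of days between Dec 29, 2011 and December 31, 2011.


Start: December 29, 2011
End: December 31, 2011
Days left in December: 2
Total: 2 days

2


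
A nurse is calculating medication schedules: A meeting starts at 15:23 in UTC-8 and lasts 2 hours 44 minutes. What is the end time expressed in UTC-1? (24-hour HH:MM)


Start: 15:23 in UTC-8
Step 1 - add duration:
  minutes: 23 + 44 = 67 (carry 1h)
  hours: 15 + 2 + 1 = 18
  end in UTC-8: 18:07
Step 2 - convert UTC-8 -> UTC-1:
  offset difference: -1 - (-8) = 7 hours
  18 + (7) = 25 -> mod 24 = 1
Result: 01:07 in UTC-1

01:07


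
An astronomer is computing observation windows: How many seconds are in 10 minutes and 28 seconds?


Minutes: 10
Extra seconds: 28
Seconds per minute: 60
Minutes to seconds: 10 x 60 = 600
Total: 600 + 28 = 628

628


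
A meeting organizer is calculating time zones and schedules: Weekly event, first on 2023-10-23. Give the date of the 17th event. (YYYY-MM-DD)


First occurrence: 2023-10-23 (occurrence 1)
Each occurrence is 7 days after the previous.
Occurrence 17 is 16 weeks after the first.
16 weeks = 112 days
2023-10-23 + 112 days = 2024-02-12

2024-02-12


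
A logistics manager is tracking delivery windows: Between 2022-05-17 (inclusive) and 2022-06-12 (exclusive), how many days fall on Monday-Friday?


Start: 2022-05-17 (Tuesday)
End (exclusive): 2022-06-12 (Sunday)
Total calendar days: 26
Full weeks: 26 // 7 = 3 -> 15 weekdays
Remaining 5 days starting on Tuesday:
  Tue(w), Wed(w), Thu(w), Fri(w), Sat(-) -> 4 weekdays
Total business days: 15 + 4 = 19

19


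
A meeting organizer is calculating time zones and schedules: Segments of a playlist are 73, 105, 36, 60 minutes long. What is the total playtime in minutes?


Durations: 73, 105, 36, 60
Running sum: 73
+ 105 = 178
+ 36 = 214
+ 60 = 274
Total duration: 274 minutes
That is 4 hours and 34 minutes

274


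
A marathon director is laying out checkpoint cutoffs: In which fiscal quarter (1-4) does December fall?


Month: December (month 12)
Q1: January-March (months 1-3)
Q2: April-June (months 4-6)
Q3: July-September (months 7-9)
Q4: October-December (months 10-12)
Month 12 falls in Q4

4


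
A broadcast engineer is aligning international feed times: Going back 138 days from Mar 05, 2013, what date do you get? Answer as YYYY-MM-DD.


Start: 2013-03-05
Subtracting 138 days
Days already passed in March: 5
After going back through March: 133 more days to subtract
February 2013: 28 days, 105 remaining
January 2013: 31 days, 74 remaining
December 2012: 31 days, 43 remaining
November 2012: 30 days, 13 remaining
Result: 2012-10-18

2012-10-18


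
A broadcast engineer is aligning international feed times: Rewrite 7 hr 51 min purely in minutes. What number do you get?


Hours: 7
Extra minutes: 51
Minutes per hour: 60
Hours to minutes: 7 x 60 = 420
Total: 420 + 51 = 471

471


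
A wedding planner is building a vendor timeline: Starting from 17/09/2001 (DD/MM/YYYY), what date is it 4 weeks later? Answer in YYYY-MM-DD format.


Start: 2001-09-17
Weeks to add: 4
Convert to days: 4 x 7 = 28 days
Add 28 days to 2001-09-17
Result: 2001-10-15

2001-10-15


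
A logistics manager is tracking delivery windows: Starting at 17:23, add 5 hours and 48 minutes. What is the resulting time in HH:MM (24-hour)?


Start time: 17:23
Adding: 5 hours 48 minutes
Minutes: 23 + 48 = 71
Minute overflow: 71 >= 60, so carry 1 hour, minutes = 11
Hours: 17 + 5 + 1 = 23
Result: 23:11

23:11


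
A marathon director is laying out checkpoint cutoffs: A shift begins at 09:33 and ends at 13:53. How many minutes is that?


Start time: 09:33 = 573 minutes from midnight
End time: 13:53 = 833 minutes from midnight
Difference: 833 - 573 = 260 minutes
That is 4 hours and 20 minutes

260


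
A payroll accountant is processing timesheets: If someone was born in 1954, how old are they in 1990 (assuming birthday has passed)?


Birth year: 1954
Current year: 1990
Age = current year - birth year
Age = 1990 - 1954 = 36

36


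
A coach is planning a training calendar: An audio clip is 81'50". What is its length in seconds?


Minutes: 81
Seconds: 50
Convert minutes to seconds: 81 x 60 = 4860
Add remaining seconds: 4860 + 50 = 4910

4910


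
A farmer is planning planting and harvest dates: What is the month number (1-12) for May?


Calendar month order:
4. April
5. May <--
6. June
May is month number 5

5


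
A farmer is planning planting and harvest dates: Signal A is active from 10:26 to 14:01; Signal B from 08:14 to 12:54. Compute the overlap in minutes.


Interval A: [626, 841] minutes from midnight
Interval B: [494, 774] minutes from midnight
Overlap start = max(626, 494) = 626
Overlap end = min(841, 774) = 774
Overlap = 774 - 626 = 148 minutes

148


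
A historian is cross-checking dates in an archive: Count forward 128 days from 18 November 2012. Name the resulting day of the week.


Start: 2012-11-18 (Sunday)
Step 1 - find target date: add 128 days
  2012-11-18 + 128 days = 2013-03-26
Step 2 - day of week:
  128 mod 7 = 2
  Sunday + 2 days -> Tuesday
Result: Tuesday (2013-03-26)

Tuesday


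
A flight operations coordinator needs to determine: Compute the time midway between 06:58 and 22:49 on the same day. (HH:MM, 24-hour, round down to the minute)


Start time: 06:58 = 418 minutes from midnight
End time: 22:49 = 1369 minutes from midnight
Sum: 418 + 1369 = 1787
Midpoint: 1787 / 2 = 893 minutes
Convert: 893 / 60 = 14 hours, 53 minutes
Result: 14:53

14:53


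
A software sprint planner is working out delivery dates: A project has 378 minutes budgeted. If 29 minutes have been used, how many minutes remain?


Total budget: 378 minutes
Time used: 29 minutes
Remaining: 378 - 29 = 349 minutes
Percent used: 7.7%
Percent remaining: 92.3%

349


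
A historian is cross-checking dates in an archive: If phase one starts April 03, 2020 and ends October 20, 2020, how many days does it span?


Start date: 2020-04-03
End date: 2020-10-20
Apr 2020: +28 days
May 2020: +31 days
Jun 2020: +30 days
... (4 more months)
Total: 200 days

200


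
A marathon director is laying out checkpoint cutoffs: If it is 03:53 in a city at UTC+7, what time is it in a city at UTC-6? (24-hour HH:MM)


Local time: 03:53 at UTC+7 (offset 7h)
Target zone: UTC-6 (offset -6h)
Difference: -6 - (7) = -13 hours
Calculation: 3 + (-13) = -10
Wraparound: (-10) mod 24 = 14
Result: 14:53

14:53


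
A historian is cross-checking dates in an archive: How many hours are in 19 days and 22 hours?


Days: 19
Extra hours: 22
Hours per day: 24
Days to hours: 19 x 24 = 456
Total: 456 + 22 = 478

478


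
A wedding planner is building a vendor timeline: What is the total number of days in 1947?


Year: 1947
Check leap year rules:
Divisible by 4? No
1947 is not a leap year
Days: 365

365


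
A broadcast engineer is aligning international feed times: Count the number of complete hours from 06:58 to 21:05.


Start: 06:58
End: 21:05
Hour difference: 21 - 6 = 15 hours
Minute difference: 5 - 58 = -53 minutes
Total minutes: 847
Complete hours: 847 / 60 = 14 (remainder 7)

14


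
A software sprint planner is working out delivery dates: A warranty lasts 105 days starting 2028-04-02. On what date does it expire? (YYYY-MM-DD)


Start: 2028-04-02
Adding 105 days
Days remaining in April: 28
After April: 77 days still to add
May 2028: 31 days, 46 remaining
June 2028: 30 days, 16 remaining
July 2028 has 31 days, need 16
Result: 2028-07-16

2028-07-16


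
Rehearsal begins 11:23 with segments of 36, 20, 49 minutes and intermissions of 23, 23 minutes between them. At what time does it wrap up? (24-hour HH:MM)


Start: 11:23 = 683 min from midnight
  after task 1 (36 min): 11:59
  after break (23 min): 12:22
  after task 2 (20 min): 12:42
  after break (23 min): 13:05
  after task 3 (49 min): 13:54
Total elapsed: 151 minutes
End time: 13:54

13:54


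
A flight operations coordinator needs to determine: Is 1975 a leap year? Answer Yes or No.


Year: 1975
Divisible by 4? 1975 / 4 = 493.75 -> No
Not divisible by 4, so NOT a leap year

No


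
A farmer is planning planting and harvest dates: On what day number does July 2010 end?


Month: July
Year: 2010
July is a 31-day month
Total: 31 days

31


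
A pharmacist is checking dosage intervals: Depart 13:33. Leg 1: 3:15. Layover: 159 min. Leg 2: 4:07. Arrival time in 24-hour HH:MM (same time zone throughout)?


Depart: 13:33
Leg 1: +195 min -> 16:48
Layover: +159 min -> 19:27
Leg 2: +247 min -> 23:34
Total travel: 601 minutes = 10h 1m
Arrival: 23:34

23:34


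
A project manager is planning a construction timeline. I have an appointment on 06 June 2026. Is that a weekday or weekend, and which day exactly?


Date: 2026-06-06
January 1, 2026 is a Thursday
Day of year: 157
Offset from Jan 1: 156 days
156 mod 7 = 2
Result: Saturday

Saturday


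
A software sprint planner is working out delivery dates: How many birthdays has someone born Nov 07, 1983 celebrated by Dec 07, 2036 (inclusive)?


Birth: 1983-11-07
Reference: 2036-12-07
Year difference: 2036 - 1983 = 53
Has birthday (11-07) occurred by 12-07? Yes
Age in full years: 53

53


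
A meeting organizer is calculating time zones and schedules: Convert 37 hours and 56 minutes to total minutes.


Hours: 37
Minutes: 56
Convert hours to minutes: 37 x 60 = 2220
Add remaining minutes: 2220 + 56 = 2276

2276


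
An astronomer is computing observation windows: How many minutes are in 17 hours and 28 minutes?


Hours: 17
Minutes: 28
Convert hours to minutes: 17 x 60 = 1020
Add remaining minutes: 1020 + 28 = 1048

1048


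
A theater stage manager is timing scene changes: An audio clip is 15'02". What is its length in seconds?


Minutes: 15
Seconds: 2
Convert minutes to seconds: 15 x 60 = 900
Add remaining seconds: 900 + 2 = 902

902


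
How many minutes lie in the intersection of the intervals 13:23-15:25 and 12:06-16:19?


Interval A: [803, 925] minutes from midnight
Interval B: [726, 979] minutes from midnight
Overlap start = max(803, 726) = 803
Overlap end = min(925, 979) = 925
Overlap = 925 - 803 = 122 minutes

122


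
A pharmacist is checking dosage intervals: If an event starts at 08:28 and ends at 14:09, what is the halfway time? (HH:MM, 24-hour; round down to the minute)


Start time: 08:28 = 508 minutes from midnight
End time: 14:09 = 849 minutes from midnight
Sum: 508 + 849 = 1357
Midpoint: 1357 / 2 = 678 minutes
Convert: 678 / 60 = 11 hours, 18 minutes
Result: 11:18

11:18


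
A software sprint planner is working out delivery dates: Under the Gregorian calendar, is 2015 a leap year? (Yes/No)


Year: 2015
Divisible by 4? 2015 / 4 = 503.75 -> No
Not divisible by 4, so NOT a leap year

No


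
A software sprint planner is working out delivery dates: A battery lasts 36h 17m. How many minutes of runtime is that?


Hours: 36
Extra minutes: 17
Minutes per hour: 60
Hours to minutes: 36 x 60 = 2160
Total: 2160 + 17 = 2177

2177


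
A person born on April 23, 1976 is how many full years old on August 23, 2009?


Birth: 1976-04-23
Reference: 2009-08-23
Year difference: 2009 - 1976 = 33
Has birthday (04-23) occurred by 08-23? Yes
Age in full years: 33

33


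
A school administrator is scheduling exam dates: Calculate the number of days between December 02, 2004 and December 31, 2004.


Start: December 02, 2004
End: December 31, 2004
Days left in December: 29
Total: 29 days

29


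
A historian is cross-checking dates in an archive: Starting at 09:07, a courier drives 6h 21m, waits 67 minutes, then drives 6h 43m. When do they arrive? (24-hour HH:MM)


Depart: 09:07
Leg 1: +381 min -> 15:28
Layover: +67 min -> 16:35
Leg 2: +403 min -> 23:18
Total travel: 851 minutes = 14h 11m
Arrival: 23:18

23:18


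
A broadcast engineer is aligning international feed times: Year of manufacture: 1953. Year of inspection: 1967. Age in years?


Birth year: 1953
Current year: 1967
Age = current year - birth year
Age = 1967 - 1953 = 14

14


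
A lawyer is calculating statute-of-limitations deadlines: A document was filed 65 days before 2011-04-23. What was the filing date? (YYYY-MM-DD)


Start: 2011-04-23
Subtracting 65 days
Days already passed in April: 23
After going back through April: 42 more days to subtract
March 2011: 31 days, 11 remaining
February 2011 has 28 days, need 11
Result: 2011-02-17

2011-02-17


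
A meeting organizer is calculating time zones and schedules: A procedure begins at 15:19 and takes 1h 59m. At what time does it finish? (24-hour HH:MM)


Start time: 15:19
Adding: 1 hours 59 minutes
Minutes: 19 + 59 = 78
Minute overflow: 78 >= 60, so carry 1 hour, minutes = 18
Hours: 15 + 1 + 1 = 17
Result: 17:18

17:18


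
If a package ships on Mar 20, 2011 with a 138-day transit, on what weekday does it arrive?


Start: 2011-03-20 (Sunday)
Step 1 - find target date: add 138 days
  2011-03-20 + 138 days = 2011-08-05
Step 2 - day of week:
  138 mod 7 = 5
  Sunday + 5 days -> Friday
Result: Friday (2011-08-05)

Friday


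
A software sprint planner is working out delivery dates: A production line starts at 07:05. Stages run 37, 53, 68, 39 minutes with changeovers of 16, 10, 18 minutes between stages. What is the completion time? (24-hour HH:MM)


Start: 07:05 = 425 min from midnight
  after task 1 (37 min): 07:42
  after break (16 min): 07:58
  after task 2 (53 min): 08:51
  after break (10 min): 09:01
  after task 3 (68 min): 10:09
  after break (18 min): 10:27
  after task 4 (39 min): 11:06
Total elapsed: 241 minutes
End time: 11:06

11:06


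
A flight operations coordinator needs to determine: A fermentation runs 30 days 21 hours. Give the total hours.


Days: 30
Extra hours: 21
Hours per day: 24
Days to hours: 30 x 24 = 720
Total: 720 + 21 = 741

741


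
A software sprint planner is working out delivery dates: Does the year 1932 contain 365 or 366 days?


Year: 1932
Check leap year rules:
Divisible by 4? Yes
Divisible by 100? No
1932 is a leap year
Days: 366

366


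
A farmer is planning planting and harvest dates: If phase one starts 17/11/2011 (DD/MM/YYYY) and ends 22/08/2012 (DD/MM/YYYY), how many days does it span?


Start date: 2011-11-17
End date: 2012-08-22
Nov 2011: +14 days
Dec 2011: +31 days
Jan 2012: +31 days
... (7 more months)
Total: 279 days

279


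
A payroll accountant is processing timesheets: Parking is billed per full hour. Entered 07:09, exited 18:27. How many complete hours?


Start: 07:09
End: 18:27
Hour difference: 18 - 7 = 11 hours
Minute difference: 27 - 9 = 18 minutes
Total minutes: 678
Complete hours: 678 / 60 = 11 (remainder 18)

11


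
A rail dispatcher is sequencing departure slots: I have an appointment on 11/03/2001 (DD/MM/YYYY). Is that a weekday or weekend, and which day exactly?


Date: 2001-03-11
January 1, 2001 is a Monday
Day of year: 70
Offset from Jan 1: 69 days
69 mod 7 = 6
Result: Sunday

Sunday


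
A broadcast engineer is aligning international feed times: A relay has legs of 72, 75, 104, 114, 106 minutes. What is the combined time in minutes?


Durations: 72, 75, 104, 114, 106
Running sum: 72
+ 75 = 147
+ 104 = 251
+ 114 = 365
+ 106 = 471
Total duration: 471 minutes
That is 7 hours and 51 minutes

471


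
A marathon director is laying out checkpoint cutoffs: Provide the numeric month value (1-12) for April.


Calendar month order:
3. March
4. April <--
5. May
April is month number 4

4


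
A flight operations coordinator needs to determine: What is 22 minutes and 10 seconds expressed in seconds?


Minutes: 22
Extra seconds: 10
Seconds per minute: 60
Minutes to seconds: 22 x 60 = 1320
Total: 1320 + 10 = 1330

1330


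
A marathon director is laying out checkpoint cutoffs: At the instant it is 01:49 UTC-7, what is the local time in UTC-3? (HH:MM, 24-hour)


Local time: 01:49 at UTC-7 (offset -7h)
Target zone: UTC-3 (offset -3h)
Difference: -3 - (-7) = 4 hours
Calculation: 1 + (4) = 5
Result: 05:49

05:49


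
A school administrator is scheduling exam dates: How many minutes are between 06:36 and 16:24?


Start time: 06:36 = 396 minutes from midnight
End time: 16:24 = 984 minutes from midnight
Difference: 984 - 396 = 588 minutes
That is 9 hours and 48 minutes

588


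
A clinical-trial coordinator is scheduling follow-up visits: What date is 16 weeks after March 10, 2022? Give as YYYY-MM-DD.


Start: 2022-03-10
Weeks to add: 16
Convert to days: 16 x 7 = 112 days
Add 112 days to 2022-03-10
Result: 2022-06-30

2022-06-30


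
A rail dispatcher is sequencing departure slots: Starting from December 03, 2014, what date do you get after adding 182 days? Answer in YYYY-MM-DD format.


Start: 2014-12-03
Adding 182 days
Days remaining in December: 28
After December: 154 days still to add
January 2015: 31 days, 123 remaining
February 2015: 28 days, 95 remaining
March 2015: 31 days, 64 remaining
April 2015: 30 days, 34 remaining
Result: 2015-06-03

2015-06-03


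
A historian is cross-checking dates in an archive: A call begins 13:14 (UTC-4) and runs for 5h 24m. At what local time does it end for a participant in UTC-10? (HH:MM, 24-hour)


Start: 13:14 in UTC-4
Step 1 - add duration:
  minutes: 14 + 24 = 38
  hours: 13 + 5 + 0 = 18
  end in UTC-4: 18:38
Step 2 - convert UTC-4 -> UTC-10:
  offset difference: -10 - (-4) = -6 hours
  18 + (-6) = 12 -> mod 24 = 12
Result: 12:38 in UTC-10

12:38


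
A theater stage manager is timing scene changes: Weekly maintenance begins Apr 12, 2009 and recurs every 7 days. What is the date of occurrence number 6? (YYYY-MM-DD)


First occurrence: 2009-04-12 (occurrence 1)
Each occurrence is 7 days after the previous.
Occurrence 6 is 5 weeks after the first.
5 weeks = 35 days
2009-04-12 + 35 days = 2009-05-17

2009-05-17


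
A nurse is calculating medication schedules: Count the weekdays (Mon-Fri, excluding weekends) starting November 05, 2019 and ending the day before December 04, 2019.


Start: 2019-11-05 (Tuesday)
End (exclusive): 2019-12-04 (Wednesday)
Total calendar days: 29
Full weeks: 29 // 7 = 4 -> 20 weekdays
Remaining 1 days starting on Tuesday:
  Tue(w) -> 1 weekdays
Total business days: 20 + 1 = 21

21


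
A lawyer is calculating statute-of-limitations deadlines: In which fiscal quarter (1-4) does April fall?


Month: April (month 4)
Q1: January-March (months 1-3)
Q2: April-June (months 4-6)
Q3: July-September (months 7-9)
Q4: October-December (months 10-12)
Month 4 falls in Q2

2


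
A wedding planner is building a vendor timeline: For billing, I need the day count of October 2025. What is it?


Month: October
Year: 2025
October is a 31-day month
Total: 31 days

31


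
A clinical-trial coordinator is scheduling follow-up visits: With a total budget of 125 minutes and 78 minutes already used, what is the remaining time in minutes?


Total budget: 125 minutes
Time used: 78 minutes
Remaining: 125 - 78 = 47 minutes
Percent used: 62.4%
Percent remaining: 37.6%

47


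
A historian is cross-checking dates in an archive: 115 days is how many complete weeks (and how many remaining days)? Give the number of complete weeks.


Total days: 115
Days per week: 7
Division: 115 / 7 = 16 remainder 3
Complete weeks: 16
Remaining days: 3

16


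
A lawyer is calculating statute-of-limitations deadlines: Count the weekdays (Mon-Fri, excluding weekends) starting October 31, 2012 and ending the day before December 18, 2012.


Start: 2012-10-31 (Wednesday)
End (exclusive): 2012-12-18 (Tuesday)
Total calendar days: 48
Full weeks: 48 // 7 = 6 -> 30 weekdays
Remaining 6 days starting on Wednesday:
  Wed(w), Thu(w), Fri(w), Sat(-), Sun(-), Mon(w) -> 4 weekdays
Total business days: 30 + 4 = 34

34


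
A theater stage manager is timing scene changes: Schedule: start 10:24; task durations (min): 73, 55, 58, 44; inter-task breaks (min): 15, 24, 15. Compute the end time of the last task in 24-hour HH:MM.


Start: 10:24 = 624 min from midnight
  after task 1 (73 min): 11:37
  after break (15 min): 11:52
  after task 2 (55 min): 12:47
  after break (24 min): 13:11
  after task 3 (58 min): 14:09
  after break (15 min): 14:24
  after task 4 (44 min): 15:08
Total elapsed: 284 minutes
End time: 15:08

15:08


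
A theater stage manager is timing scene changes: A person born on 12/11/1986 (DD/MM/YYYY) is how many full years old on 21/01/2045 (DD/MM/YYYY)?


Birth: 1986-11-12
Reference: 2045-01-21
Year difference: 2045 - 1986 = 59
Has birthday (11-12) occurred by 01-21? No
Birthday not yet reached this year -> subtract 1
Age in full years: 58

58


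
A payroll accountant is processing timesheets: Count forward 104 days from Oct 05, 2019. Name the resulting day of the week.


Start: 2019-10-05 (Saturday)
Step 1 - find target date: add 104 days
  2019-10-05 + 104 days = 2020-01-17
Step 2 - day of week:
  104 mod 7 = 6
  Saturday + 6 days -> Friday
Result: Friday (2020-01-17)

Friday


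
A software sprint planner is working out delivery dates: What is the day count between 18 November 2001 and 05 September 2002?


Start date: 2001-11-18
End date: 2002-09-05
Nov 2001: +13 days
Dec 2001: +31 days
Jan 2002: +31 days
... (8 more months)
Total: 291 days

291


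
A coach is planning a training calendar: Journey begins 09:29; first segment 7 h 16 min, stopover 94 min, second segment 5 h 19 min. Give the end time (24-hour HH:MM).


Depart: 09:29
Leg 1: +436 min -> 16:45
Layover: +94 min -> 18:19
Leg 2: +319 min -> 23:38
Total travel: 849 minutes = 14h 9m
Arrival: 23:38

23:38


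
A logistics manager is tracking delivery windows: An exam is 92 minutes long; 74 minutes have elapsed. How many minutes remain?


Total budget: 92 minutes
Time used: 74 minutes
Remaining: 92 - 74 = 18 minutes
Percent used: 80.4%
Percent remaining: 19.6%

18


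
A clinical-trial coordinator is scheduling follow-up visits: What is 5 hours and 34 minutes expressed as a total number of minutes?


Hours: 5
Minutes: 34
Convert hours to minutes: 5 x 60 = 300
Add remaining minutes: 300 + 34 = 334

334


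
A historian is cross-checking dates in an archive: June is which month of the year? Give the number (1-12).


Calendar month order:
5. May
6. June <--
7. July
June is month number 6

6


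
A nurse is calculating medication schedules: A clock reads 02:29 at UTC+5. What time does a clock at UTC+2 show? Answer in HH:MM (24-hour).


Local time: 02:29 at UTC+5 (offset 5h)
Target zone: UTC+2 (offset 2h)
Difference: 2 - (5) = -3 hours
Calculation: 2 + (-3) = -1
Wraparound: (-1) mod 24 = 23
Result: 23:29

23:29


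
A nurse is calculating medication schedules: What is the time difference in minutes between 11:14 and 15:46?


Start time: 11:14 = 674 minutes from midnight
End time: 15:46 = 946 minutes from midnight
Difference: 946 - 674 = 272 minutes
That is 4 hours and 32 minutes

272
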